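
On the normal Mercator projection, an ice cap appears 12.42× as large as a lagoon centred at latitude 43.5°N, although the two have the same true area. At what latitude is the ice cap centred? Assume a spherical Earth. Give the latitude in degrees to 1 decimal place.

78.1°

On Mercator, (apparent₁)/(apparent₂) = sec²φ₁ / sec²φ₂ when true areas are equal.
cos²φ₂ / cos²φ₁ = 12.42  ⇒  cos φ₁ = cos 43.5° / √12.42 = 0.7254/3.524 = 0.2058.
φ₁ = arccos(0.2058) ≈ 78.1°.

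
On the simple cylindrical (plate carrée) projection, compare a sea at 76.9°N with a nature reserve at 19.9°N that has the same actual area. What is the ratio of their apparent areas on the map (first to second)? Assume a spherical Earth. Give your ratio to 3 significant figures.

4.15

In the plate carrée (x = Rλ, y = Rφ), meridians are true-scale (h = 1) and parallels are stretched by k = sec φ.
Areal scale at 76.9°: h·k = 1.000 × 4.412 = 4.412.
Areal scale at 19.9°: h·k = 1.000 × 1.064 = 1.064.
Ratio = 4.412/1.064 ≈ 4.15.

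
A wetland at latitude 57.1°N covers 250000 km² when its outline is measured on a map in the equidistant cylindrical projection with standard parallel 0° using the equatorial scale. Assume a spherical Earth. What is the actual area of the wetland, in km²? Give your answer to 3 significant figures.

In the plate carrée (x = Rλ, y = Rφ), meridians are true-scale (h = 1) and parallels are stretched by k = sec φ.
Areal scale = h·k = 1 × sec φ; at 57.1°, h = 1.000, k = 1.841, so h·k = 1.841.
True area = apparent / (areal scale) = 250000 / 1.841 ≈ 136000 km².

136000 km²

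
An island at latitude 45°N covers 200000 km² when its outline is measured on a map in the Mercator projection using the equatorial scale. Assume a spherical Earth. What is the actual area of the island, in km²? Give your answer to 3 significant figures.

100000 km²

Mercator is conformal, so the point scale is isotropic: h = k = sec φ = 1/cos φ.
Areal scale = k² = sec²φ = 1/cos²(45°) = 1/0.7071² = 2.000.
True area = apparent / (areal scale) = 200000 / 2.000 ≈ 100000 km².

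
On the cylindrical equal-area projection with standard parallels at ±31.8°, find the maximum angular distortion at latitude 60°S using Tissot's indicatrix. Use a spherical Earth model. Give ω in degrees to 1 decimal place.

A cylindrical equal-area projection with standard parallel φ₀ has meridian scale h = cos φ / cos φ₀ and parallel scale k = cos φ₀ / cos φ (so areas are preserved, h·k = 1).
At 60°: h = 0.5883, k = 1.700; principal scales a = 1.700, b = 0.5883.
sin(ω/2) = (a − b)/(a + b) = 1.111/2.288 = 0.4858, so ω = 2 arcsin(0.4858) ≈ 58.1°.

58.1°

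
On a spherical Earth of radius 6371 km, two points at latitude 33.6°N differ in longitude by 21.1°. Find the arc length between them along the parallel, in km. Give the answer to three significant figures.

1950 km

Arc length along a parallel = R cos φ · Δλ (with Δλ in radians).
= 6371 × cos 33.6° × (21.1° × π/180) = 6371 × 0.8329 × 0.3683 ≈ 1950 km.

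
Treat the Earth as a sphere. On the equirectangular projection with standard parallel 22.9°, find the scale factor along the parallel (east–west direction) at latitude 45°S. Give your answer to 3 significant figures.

1.30

With standard parallel φ₀ = 22.9°, the equirectangular projection gives x = Rλ cos φ₀, y = Rφ, so h = 1 and k = cos 22.9° / cos φ.
k = cos 22.9° / cos 45° = 0.9212/0.7071 = 1.303.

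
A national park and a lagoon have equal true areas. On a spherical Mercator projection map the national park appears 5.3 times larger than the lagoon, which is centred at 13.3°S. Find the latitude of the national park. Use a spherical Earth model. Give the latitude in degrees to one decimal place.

For equal true areas on Mercator, apparent areas scale as sec²φ, so the ratio is cos²φ₂ / cos²φ₁.
cos²φ₂ / cos²φ₁ = 5.3  ⇒  cos φ₁ = cos 13.3° / √5.3 = 0.9732/2.302 = 0.4227.
φ₁ = arccos(0.4227) ≈ 65.0°.

65.0°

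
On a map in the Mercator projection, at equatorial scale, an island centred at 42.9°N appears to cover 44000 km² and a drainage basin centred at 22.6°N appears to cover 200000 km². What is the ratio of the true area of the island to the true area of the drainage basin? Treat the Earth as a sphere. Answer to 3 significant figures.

Mercator's areal exaggeration is sec²φ; hence true area = (apparent area) · cos²φ.
True area of island: 44000 × cos²(42.9°) = 44000 × 0.5366 = 23610 km².
True area of drainage basin: 200000 × cos²(22.6°) = 200000 × 0.8523 = 170500 km².
Ratio = 23610 / 170500 ≈ 0.139.

0.139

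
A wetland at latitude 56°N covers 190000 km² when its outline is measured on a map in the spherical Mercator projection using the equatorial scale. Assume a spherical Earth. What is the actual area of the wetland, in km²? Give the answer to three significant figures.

For Mercator, h = k = sec φ (a conformal cylindrical projection has a single point scale, 1/cos φ).
Areal scale = k² = sec²φ = 1/cos²(56°) = 1/0.5592² = 3.198.
True area = apparent / (areal scale) = 190000 / 3.198 ≈ 59400 km².

59400 km²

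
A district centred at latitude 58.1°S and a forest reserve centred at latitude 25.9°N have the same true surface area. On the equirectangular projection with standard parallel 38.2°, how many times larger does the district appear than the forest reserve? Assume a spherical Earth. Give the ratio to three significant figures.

1.70

In the equirectangular projection with standard parallel φ₀ = 38.2° (x = Rλ cos φ₀, y = Rφ), meridians are true-scale (h = 1) and the parallel scale is k = cos φ₀ / cos φ.
Areal scale at 58.1°: h·k = 1.000 × 1.487 = 1.487.
Areal scale at 25.9°: h·k = 1.000 × 0.8736 = 0.8736.
Ratio = 1.487/0.8736 ≈ 1.70.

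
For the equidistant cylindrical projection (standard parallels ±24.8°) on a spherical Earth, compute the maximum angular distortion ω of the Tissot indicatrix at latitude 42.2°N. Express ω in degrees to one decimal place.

With standard parallel φ₀ = 24.8°, the equirectangular projection gives x = Rλ cos φ₀, y = Rφ, so h = 1 and k = cos 24.8° / cos φ.
At 42.2°: h = 1.000, k = 1.225; principal scales a = 1.225, b = 1.000.
sin(ω/2) = (a − b)/(a + b) = 0.2254/2.225 = 0.1013, so ω = 2 arcsin(0.1013) ≈ 11.6°.

11.6°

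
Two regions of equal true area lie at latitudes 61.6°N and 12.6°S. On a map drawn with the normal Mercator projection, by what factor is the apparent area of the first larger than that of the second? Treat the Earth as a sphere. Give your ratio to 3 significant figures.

Mercator areal scale is sec²φ.
At 61.6°: sec²(61.6°) = 1/0.4756² = 4.421.
At 12.6°: sec²(12.6°) = 1/0.9759² = 1.050.
Ratio = 4.421/1.050 = cos²(12.6°)/cos²(61.6°) ≈ 4.21.

4.21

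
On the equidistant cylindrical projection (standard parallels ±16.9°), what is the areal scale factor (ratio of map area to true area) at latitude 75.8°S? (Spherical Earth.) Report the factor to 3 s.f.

With standard parallel φ₀ = 16.9°, the equirectangular projection gives x = Rλ cos φ₀, y = Rφ, so h = 1 and k = cos 16.9° / cos φ.
Areal scale = h·k = 1 × cos φ₀ / cos φ; at 75.8°, h = 1.000, k = 3.900, so h·k = 3.900.

3.90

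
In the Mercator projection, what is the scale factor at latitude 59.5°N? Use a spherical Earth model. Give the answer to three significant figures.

1.97

Mercator is conformal, so the point scale is isotropic: h = k = sec φ = 1/cos φ.
k = 1/cos 59.5° = 1/0.5075 = 1.970.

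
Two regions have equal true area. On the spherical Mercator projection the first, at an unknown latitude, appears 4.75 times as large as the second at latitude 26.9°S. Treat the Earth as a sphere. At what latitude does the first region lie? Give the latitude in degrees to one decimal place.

Mercator areal scale is sec²φ, so apparent-area ratio = sec²φ₁ / sec²φ₂ = cos²φ₂ / cos²φ₁.
cos²φ₂ / cos²φ₁ = 4.75  ⇒  cos φ₁ = cos 26.9° / √4.75 = 0.8918/2.179 = 0.4092.
φ₁ = arccos(0.4092) ≈ 65.8°.

65.8°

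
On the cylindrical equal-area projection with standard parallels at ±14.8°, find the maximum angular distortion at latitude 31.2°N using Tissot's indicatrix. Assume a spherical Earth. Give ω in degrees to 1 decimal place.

Cylindrical equal-area (φ₀ = 14.8°): h = cos φ / cos 14.8° along meridians, k = cos 14.8° / cos φ along parallels; h·k = 1.
At 31.2°: h = 0.8847, k = 1.130; principal scales a = 1.130, b = 0.8847.
sin(ω/2) = (a − b)/(a + b) = 0.2456/2.015 = 0.1219, so ω = 2 arcsin(0.1219) ≈ 14.0°.

14.0°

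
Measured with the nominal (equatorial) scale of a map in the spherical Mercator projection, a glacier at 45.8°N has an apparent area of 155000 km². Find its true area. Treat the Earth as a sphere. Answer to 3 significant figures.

Mercator is conformal, so the point scale is isotropic: h = k = sec φ = 1/cos φ.
Areal scale = k² = sec²φ = 1/cos²(45.8°) = 1/0.6972² = 2.057.
True area = apparent / (areal scale) = 155000 / 2.057 ≈ 75300 km².

75300 km²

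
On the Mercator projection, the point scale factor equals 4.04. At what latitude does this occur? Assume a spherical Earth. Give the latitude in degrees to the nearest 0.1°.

Mercator scale is k = sec φ = 1/cos φ.
1/cos φ = 4.04  ⇒  cos φ = 0.2475  ⇒  φ = arccos(0.2475) ≈ 75.7°.

75.7°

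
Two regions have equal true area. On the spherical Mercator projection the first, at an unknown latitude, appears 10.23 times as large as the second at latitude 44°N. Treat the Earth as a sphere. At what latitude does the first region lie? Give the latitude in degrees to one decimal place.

On Mercator, (apparent₁)/(apparent₂) = sec²φ₁ / sec²φ₂ when true areas are equal.
cos²φ₂ / cos²φ₁ = 10.23  ⇒  cos φ₁ = cos 44° / √10.23 = 0.7193/3.198 = 0.2249.
φ₁ = arccos(0.2249) ≈ 77.0°.

77.0°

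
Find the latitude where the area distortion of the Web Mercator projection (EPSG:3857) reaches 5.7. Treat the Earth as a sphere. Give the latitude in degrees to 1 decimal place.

65.2°

Mercator areal scale is sec²φ.
sec²φ = 5.7  ⇒  cos²φ = 0.1754  ⇒  cos φ = 0.4189.
φ = arccos(0.4189) ≈ 65.2°.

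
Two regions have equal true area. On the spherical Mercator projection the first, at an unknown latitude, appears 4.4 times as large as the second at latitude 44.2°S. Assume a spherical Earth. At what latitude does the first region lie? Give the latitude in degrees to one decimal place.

70.0°

On Mercator, (apparent₁)/(apparent₂) = sec²φ₁ / sec²φ₂ when true areas are equal.
cos²φ₂ / cos²φ₁ = 4.4  ⇒  cos φ₁ = cos 44.2° / √4.4 = 0.7169/2.098 = 0.3418.
φ₁ = arccos(0.3418) ≈ 70.0°.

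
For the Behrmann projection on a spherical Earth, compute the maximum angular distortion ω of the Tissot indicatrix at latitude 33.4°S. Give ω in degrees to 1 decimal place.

Behrmann is a cylindrical equal-area projection with standard parallels at ±30°. A cylindrical equal-area projection with standard parallel φ₀ has meridian scale h = cos φ / cos φ₀ and parallel scale k = cos φ₀ / cos φ (so areas are preserved, h·k = 1).
At 33.4°: h = 0.9640, k = 1.037; principal scales a = 1.037, b = 0.9640.
sin(ω/2) = (a − b)/(a + b) = 0.07335/2.001 = 0.03665, so ω = 2 arcsin(0.03665) ≈ 4.2°.

4.2°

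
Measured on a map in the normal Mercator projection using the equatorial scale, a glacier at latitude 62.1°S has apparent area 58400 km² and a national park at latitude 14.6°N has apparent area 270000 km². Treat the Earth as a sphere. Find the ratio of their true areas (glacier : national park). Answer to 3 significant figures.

On Mercator the areal scale is sec²φ, so true area = apparent × cos²φ.
True area of glacier: 58400 × cos²(62.1°) = 58400 × 0.2190 = 12790 km².
True area of national park: 270000 × cos²(14.6°) = 270000 × 0.9365 = 252800 km².
Ratio = 12790 / 252800 ≈ 0.0506.

0.0506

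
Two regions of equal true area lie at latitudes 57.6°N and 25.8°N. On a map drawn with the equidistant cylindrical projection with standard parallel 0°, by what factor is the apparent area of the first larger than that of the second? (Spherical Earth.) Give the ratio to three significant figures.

In the plate carrée (x = Rλ, y = Rφ), meridians are true-scale (h = 1) and parallels are stretched by k = sec φ.
Areal scale at 57.6°: h·k = 1.000 × 1.866 = 1.866.
Areal scale at 25.8°: h·k = 1.000 × 1.111 = 1.111.
Ratio = 1.866/1.111 ≈ 1.68.

1.68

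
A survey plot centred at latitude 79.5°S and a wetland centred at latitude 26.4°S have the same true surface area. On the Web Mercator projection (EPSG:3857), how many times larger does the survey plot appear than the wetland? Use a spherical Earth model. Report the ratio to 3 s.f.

Mercator areal scale is sec²φ.
At 79.5°: sec²(79.5°) = 1/0.1822² = 30.11.
At 26.4°: sec²(26.4°) = 1/0.8957² = 1.246.
Ratio = 30.11/1.246 = cos²(26.4°)/cos²(79.5°) ≈ 24.2.

24.2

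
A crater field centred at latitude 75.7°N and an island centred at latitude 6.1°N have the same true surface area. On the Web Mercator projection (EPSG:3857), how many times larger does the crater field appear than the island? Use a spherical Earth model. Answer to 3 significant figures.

16.2

Mercator is conformal with k = sec φ, so areal scale = k² = sec²φ.
At 75.7°: sec²(75.7°) = 1/0.2470² = 16.39.
At 6.1°: sec²(6.1°) = 1/0.9943² = 1.011.
Ratio = 16.39/1.011 = cos²(6.1°)/cos²(75.7°) ≈ 16.2.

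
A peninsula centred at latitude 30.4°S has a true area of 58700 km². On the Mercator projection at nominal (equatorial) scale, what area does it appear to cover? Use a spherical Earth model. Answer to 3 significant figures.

78900 km²

For Mercator, h = k = sec φ (a conformal cylindrical projection has a single point scale, 1/cos φ).
Areal scale = k² = sec²φ = 1/cos²(30.4°) = 1/0.8625² = 1.344.
Apparent area = 58700 × 1.344 ≈ 78900 km².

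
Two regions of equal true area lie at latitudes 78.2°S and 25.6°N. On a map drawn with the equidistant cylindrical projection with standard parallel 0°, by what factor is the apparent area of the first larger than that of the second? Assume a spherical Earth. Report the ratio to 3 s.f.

For the equirectangular projection with φ₀ = 0 (plate carrée), h = 1 along meridians and k = sec φ along parallels.
Areal scale at 78.2°: h·k = 1.000 × 4.890 = 4.890.
Areal scale at 25.6°: h·k = 1.000 × 1.109 = 1.109.
Ratio = 4.890/1.109 ≈ 4.41.

4.41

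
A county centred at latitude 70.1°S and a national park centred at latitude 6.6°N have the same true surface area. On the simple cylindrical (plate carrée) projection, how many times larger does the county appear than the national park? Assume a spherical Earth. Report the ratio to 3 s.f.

2.92

In the plate carrée (x = Rλ, y = Rφ), meridians are true-scale (h = 1) and parallels are stretched by k = sec φ.
Areal scale at 70.1°: h·k = 1.000 × 2.938 = 2.938.
Areal scale at 6.6°: h·k = 1.000 × 1.007 = 1.007.
Ratio = 2.938/1.007 ≈ 2.92.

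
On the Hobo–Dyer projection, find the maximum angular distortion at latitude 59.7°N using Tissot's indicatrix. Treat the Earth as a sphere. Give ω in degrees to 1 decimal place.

Hobo–Dyer is a cylindrical equal-area projection with standard parallels at ±37.5°. For cylindrical equal-area with standard parallel φ₀, h = cos φ / cos φ₀ and k = cos φ₀ / cos φ, so h·k = 1.
At 59.7°: h = 0.6359, k = 1.572; principal scales a = 1.572, b = 0.6359.
sin(ω/2) = (a − b)/(a + b) = 0.9365/2.208 = 0.4241, so ω = 2 arcsin(0.4241) ≈ 50.2°.

50.2°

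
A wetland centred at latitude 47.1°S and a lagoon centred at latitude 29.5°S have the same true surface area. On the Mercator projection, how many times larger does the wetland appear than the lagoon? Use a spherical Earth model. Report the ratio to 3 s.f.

1.63

Mercator areal scale is sec²φ.
At 47.1°: sec²(47.1°) = 1/0.6807² = 2.158.
At 29.5°: sec²(29.5°) = 1/0.8704² = 1.320.
Ratio = 2.158/1.320 = cos²(29.5°)/cos²(47.1°) ≈ 1.63.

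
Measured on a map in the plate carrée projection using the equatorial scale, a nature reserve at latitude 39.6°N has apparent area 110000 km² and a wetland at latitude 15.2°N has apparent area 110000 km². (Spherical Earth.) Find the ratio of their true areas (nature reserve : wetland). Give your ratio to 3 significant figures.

0.798

On the plate carrée, areal scale = h·k = 1 × sec φ, so true area = apparent × cos φ.
True area of nature reserve: 110000 × cos(39.6°) = 110000 × 0.7705 = 84760 km².
True area of wetland: 110000 × cos(15.2°) = 110000 × 0.9650 = 106200 km².
Ratio = 84760 / 106200 ≈ 0.798.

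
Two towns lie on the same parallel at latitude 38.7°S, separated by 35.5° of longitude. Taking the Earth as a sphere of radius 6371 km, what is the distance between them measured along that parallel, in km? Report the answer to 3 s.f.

Arc length along a parallel = R cos φ · Δλ (with Δλ in radians).
= 6371 × cos 38.7° × (35.5° × π/180) = 6371 × 0.7804 × 0.6196 ≈ 3080 km.

3080 km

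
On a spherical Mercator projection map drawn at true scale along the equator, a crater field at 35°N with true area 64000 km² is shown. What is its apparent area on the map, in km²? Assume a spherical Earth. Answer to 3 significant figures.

The Mercator projection is conformal; its linear scale factor is the same in every direction and equals sec φ = 1/cos φ.
Areal scale = k² = sec²φ = 1/cos²(35°) = 1/0.8192² = 1.490.
Apparent area = 64000 × 1.490 ≈ 95400 km².

95400 km²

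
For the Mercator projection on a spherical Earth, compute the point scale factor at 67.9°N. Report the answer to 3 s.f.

2.66

Mercator is conformal, so the point scale is isotropic: h = k = sec φ = 1/cos φ.
k = 1/cos 67.9° = 1/0.3762 = 2.658.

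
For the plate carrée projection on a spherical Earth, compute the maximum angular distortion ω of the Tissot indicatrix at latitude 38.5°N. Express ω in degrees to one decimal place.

In the plate carrée (x = Rλ, y = Rφ), meridians are true-scale (h = 1) and parallels are stretched by k = sec φ.
At 38.5°: h = 1.000, k = 1.278; principal scales a = 1.278, b = 1.000.
sin(ω/2) = (a − b)/(a + b) = 0.2778/2.278 = 0.1220, so ω = 2 arcsin(0.1220) ≈ 14.0°.

14.0°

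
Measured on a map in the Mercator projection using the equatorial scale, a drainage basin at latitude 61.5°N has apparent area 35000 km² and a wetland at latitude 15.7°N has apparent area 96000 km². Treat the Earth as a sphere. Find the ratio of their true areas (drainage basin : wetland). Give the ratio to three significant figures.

0.0896

On Mercator the areal scale is sec²φ, so true area = apparent × cos²φ.
True area of drainage basin: 35000 × cos²(61.5°) = 35000 × 0.2277 = 7969 km².
True area of wetland: 96000 × cos²(15.7°) = 96000 × 0.9268 = 88970 km².
Ratio = 7969 / 88970 ≈ 0.0896.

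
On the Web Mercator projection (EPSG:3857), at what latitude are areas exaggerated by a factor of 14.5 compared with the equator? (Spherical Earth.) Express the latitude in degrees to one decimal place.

74.8°

Mercator areal scale is sec²φ.
sec²φ = 14.5  ⇒  cos²φ = 0.06897  ⇒  cos φ = 0.2626.
φ = arccos(0.2626) ≈ 74.8°.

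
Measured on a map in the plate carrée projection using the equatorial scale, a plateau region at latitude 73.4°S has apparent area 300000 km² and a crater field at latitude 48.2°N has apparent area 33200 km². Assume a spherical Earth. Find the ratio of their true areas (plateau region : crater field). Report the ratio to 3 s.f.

Plate carrée has h = 1 and k = sec φ, giving areal scale sec φ; true area = (apparent area) · cos φ.
True area of plateau region: 300000 × cos(73.4°) = 300000 × 0.2857 = 85710 km².
True area of crater field: 33200 × cos(48.2°) = 33200 × 0.6665 = 22130 km².
Ratio = 85710 / 22130 ≈ 3.87.

3.87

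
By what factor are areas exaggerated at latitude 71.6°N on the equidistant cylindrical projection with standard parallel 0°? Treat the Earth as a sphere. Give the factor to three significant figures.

3.17

For the equirectangular projection with φ₀ = 0 (plate carrée), h = 1 along meridians and k = sec φ along parallels.
Areal scale = h·k = 1 × sec φ; at 71.6°, h = 1.000, k = 3.168, so h·k = 3.168.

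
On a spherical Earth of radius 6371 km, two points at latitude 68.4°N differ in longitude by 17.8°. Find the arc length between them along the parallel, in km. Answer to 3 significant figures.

Arc length along a parallel = R cos φ · Δλ (with Δλ in radians).
= 6371 × cos 68.4° × (17.8° × π/180) = 6371 × 0.3681 × 0.3107 ≈ 729 km.

729 km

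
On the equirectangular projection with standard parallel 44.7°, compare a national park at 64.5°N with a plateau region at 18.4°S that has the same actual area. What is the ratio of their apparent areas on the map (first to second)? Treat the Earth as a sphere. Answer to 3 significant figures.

2.20

In the equirectangular projection with standard parallel φ₀ = 44.7° (x = Rλ cos φ₀, y = Rφ), meridians are true-scale (h = 1) and the parallel scale is k = cos φ₀ / cos φ.
Areal scale at 64.5°: h·k = 1.000 × 1.651 = 1.651.
Areal scale at 18.4°: h·k = 1.000 × 0.7491 = 0.7491.
Ratio = 1.651/0.7491 ≈ 2.20.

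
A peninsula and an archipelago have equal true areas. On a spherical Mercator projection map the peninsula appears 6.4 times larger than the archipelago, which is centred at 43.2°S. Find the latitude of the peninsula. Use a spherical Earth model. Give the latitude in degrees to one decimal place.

For equal true areas on Mercator, apparent areas scale as sec²φ, so the ratio is cos²φ₂ / cos²φ₁.
cos²φ₂ / cos²φ₁ = 6.4  ⇒  cos φ₁ = cos 43.2° / √6.4 = 0.7290/2.530 = 0.2882.
φ₁ = arccos(0.2882) ≈ 73.3°.

73.3°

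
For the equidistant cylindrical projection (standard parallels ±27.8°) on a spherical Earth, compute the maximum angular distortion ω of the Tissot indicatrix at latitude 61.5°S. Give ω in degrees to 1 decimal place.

The equidistant cylindrical projection with φ₀ = 27.8° has h = 1 (meridians true) and k = cos φ₀ / cos φ along parallels.
At 61.5°: h = 1.000, k = 1.854; principal scales a = 1.854, b = 1.000.
sin(ω/2) = (a − b)/(a + b) = 0.8539/2.854 = 0.2992, so ω = 2 arcsin(0.2992) ≈ 34.8°.

34.8°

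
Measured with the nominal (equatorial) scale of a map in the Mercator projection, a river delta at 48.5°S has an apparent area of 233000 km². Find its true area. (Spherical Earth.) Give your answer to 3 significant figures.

The Mercator projection is conformal; its linear scale factor is the same in every direction and equals sec φ = 1/cos φ.
Areal scale = k² = sec²φ = 1/cos²(48.5°) = 1/0.6626² = 2.278.
True area = apparent / (areal scale) = 233000 / 2.278 ≈ 102000 km².

102000 km²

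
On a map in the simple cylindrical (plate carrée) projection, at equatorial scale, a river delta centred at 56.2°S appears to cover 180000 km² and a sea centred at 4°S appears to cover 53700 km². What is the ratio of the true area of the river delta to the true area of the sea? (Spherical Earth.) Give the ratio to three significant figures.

On the plate carrée, areal scale = h·k = 1 × sec φ, so true area = apparent × cos φ.
True area of river delta: 180000 × cos(56.2°) = 180000 × 0.5563 = 100100 km².
True area of sea: 53700 × cos(4°) = 53700 × 0.9976 = 53570 km².
Ratio = 100100 / 53570 ≈ 1.87.

1.87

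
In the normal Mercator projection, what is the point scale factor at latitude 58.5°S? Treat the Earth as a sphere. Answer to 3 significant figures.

1.91

Mercator is conformal, so the point scale is isotropic: h = k = sec φ = 1/cos φ.
k = 1/cos 58.5° = 1/0.5225 = 1.914.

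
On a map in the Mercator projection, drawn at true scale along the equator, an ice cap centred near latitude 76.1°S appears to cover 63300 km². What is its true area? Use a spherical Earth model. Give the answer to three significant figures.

For Mercator, h = k = sec φ (a conformal cylindrical projection has a single point scale, 1/cos φ).
Areal scale = k² = sec²φ = 1/cos²(76.1°) = 1/0.2402² = 17.33.
True area = apparent / (areal scale) = 63300 / 17.33 ≈ 3650 km².

3650 km²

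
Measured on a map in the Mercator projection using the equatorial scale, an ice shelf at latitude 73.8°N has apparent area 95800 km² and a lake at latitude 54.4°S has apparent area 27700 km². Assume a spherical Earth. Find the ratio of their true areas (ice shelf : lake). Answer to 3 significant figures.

Mercator's areal exaggeration is sec²φ; hence true area = (apparent area) · cos²φ.
True area of ice shelf: 95800 × cos²(73.8°) = 95800 × 0.07784 = 7457 km².
True area of lake: 27700 × cos²(54.4°) = 27700 × 0.3389 = 9387 km².
Ratio = 7457 / 9387 ≈ 0.794.

0.794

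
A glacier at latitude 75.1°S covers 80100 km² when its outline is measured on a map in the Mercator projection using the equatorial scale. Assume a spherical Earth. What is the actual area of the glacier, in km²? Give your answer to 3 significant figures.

5300 km²

The Mercator projection is conformal; its linear scale factor is the same in every direction and equals sec φ = 1/cos φ.
Areal scale = k² = sec²φ = 1/cos²(75.1°) = 1/0.2571² = 15.12.
True area = apparent / (areal scale) = 80100 / 15.12 ≈ 5300 km².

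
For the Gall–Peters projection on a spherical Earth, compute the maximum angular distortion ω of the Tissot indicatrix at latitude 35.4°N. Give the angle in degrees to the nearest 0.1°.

Gall–Peters is a cylindrical equal-area projection with standard parallels at ±45°. For cylindrical equal-area with standard parallel φ₀, h = cos φ / cos φ₀ and k = cos φ₀ / cos φ, so h·k = 1.
At 35.4°: h = 1.153, k = 0.8675; principal scales a = 1.153, b = 0.8675.
sin(ω/2) = (a − b)/(a + b) = 0.2853/2.020 = 0.1412, so ω = 2 arcsin(0.1412) ≈ 16.2°.

16.2°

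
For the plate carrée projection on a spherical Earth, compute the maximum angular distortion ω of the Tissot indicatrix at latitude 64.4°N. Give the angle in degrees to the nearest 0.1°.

46.7°

For the equirectangular projection with φ₀ = 0 (plate carrée), h = 1 along meridians and k = sec φ along parallels.
At 64.4°: h = 1.000, k = 2.314; principal scales a = 2.314, b = 1.000.
sin(ω/2) = (a − b)/(a + b) = 1.314/3.314 = 0.3966, so ω = 2 arcsin(0.3966) ≈ 46.7°.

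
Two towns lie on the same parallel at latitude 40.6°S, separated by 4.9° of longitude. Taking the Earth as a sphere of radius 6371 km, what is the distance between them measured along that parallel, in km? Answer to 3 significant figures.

414 km

Arc length along a parallel = R cos φ · Δλ (with Δλ in radians).
= 6371 × cos 40.6° × (4.9° × π/180) = 6371 × 0.7593 × 0.08552 ≈ 414 km.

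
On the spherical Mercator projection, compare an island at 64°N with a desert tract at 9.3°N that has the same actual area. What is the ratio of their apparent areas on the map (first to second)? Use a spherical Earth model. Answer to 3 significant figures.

Mercator areal scale is sec²φ.
At 64°: sec²(64°) = 1/0.4384² = 5.204.
At 9.3°: sec²(9.3°) = 1/0.9869² = 1.027.
Ratio = 5.204/1.027 = cos²(9.3°)/cos²(64°) ≈ 5.07.

5.07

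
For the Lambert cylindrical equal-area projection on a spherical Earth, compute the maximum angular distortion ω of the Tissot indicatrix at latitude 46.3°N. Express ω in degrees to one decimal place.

The Lambert cylindrical equal-area projection is the cylindrical equal-area projection with its standard parallel at the equator (φ₀ = 0). Cylindrical equal-area (φ₀ = 0°): h = cos φ / cos 0° along meridians, k = cos 0° / cos φ along parallels; h·k = 1.
At 46.3°: h = 0.6909, k = 1.447; principal scales a = 1.447, b = 0.6909.
sin(ω/2) = (a − b)/(a + b) = 0.7565/2.138 = 0.3538, so ω = 2 arcsin(0.3538) ≈ 41.4°.

41.4°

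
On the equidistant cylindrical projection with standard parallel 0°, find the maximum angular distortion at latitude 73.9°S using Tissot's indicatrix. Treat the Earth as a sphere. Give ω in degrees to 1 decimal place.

68.9°

In the plate carrée (x = Rλ, y = Rφ), meridians are true-scale (h = 1) and parallels are stretched by k = sec φ.
At 73.9°: h = 1.000, k = 3.606; principal scales a = 3.606, b = 1.000.
sin(ω/2) = (a − b)/(a + b) = 2.606/4.606 = 0.5658, so ω = 2 arcsin(0.5658) ≈ 68.9°.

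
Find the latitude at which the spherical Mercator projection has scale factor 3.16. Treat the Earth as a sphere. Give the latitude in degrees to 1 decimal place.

Mercator scale is k = sec φ = 1/cos φ.
1/cos φ = 3.16  ⇒  cos φ = 0.3165  ⇒  φ = arccos(0.3165) ≈ 71.6°.

71.6°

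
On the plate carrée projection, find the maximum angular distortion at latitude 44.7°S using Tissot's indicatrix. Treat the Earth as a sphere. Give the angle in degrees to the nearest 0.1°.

19.5°

In the plate carrée (x = Rλ, y = Rφ), meridians are true-scale (h = 1) and parallels are stretched by k = sec φ.
At 44.7°: h = 1.000, k = 1.407; principal scales a = 1.407, b = 1.000.
sin(ω/2) = (a − b)/(a + b) = 0.4069/2.407 = 0.1690, so ω = 2 arcsin(0.1690) ≈ 19.5°.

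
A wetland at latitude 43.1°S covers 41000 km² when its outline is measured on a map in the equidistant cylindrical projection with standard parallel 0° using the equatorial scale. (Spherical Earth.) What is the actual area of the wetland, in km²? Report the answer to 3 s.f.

29900 km²

Plate carrée maps x = Rλ, y = Rφ. The meridian scale is h = 1 and the parallel scale is k = 1/cos φ = sec φ.
Areal scale = h·k = 1 × sec φ; at 43.1°, h = 1.000, k = 1.370, so h·k = 1.370.
True area = apparent / (areal scale) = 41000 / 1.370 ≈ 29900 km².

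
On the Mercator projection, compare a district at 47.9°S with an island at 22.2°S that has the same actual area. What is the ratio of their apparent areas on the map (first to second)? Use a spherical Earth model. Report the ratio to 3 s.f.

Mercator areal scale is sec²φ.
At 47.9°: sec²(47.9°) = 1/0.6704² = 2.225.
At 22.2°: sec²(22.2°) = 1/0.9259² = 1.167.
Ratio = 2.225/1.167 = cos²(22.2°)/cos²(47.9°) ≈ 1.91.

1.91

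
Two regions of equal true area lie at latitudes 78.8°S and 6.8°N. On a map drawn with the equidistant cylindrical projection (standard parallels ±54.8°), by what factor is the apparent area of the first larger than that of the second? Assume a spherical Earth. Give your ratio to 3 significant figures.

5.11

With standard parallel φ₀ = 54.8°, the equirectangular projection gives x = Rλ cos φ₀, y = Rφ, so h = 1 and k = cos 54.8° / cos φ.
Areal scale at 78.8°: h·k = 1.000 × 2.968 = 2.968.
Areal scale at 6.8°: h·k = 1.000 × 0.5805 = 0.5805.
Ratio = 2.968/0.5805 ≈ 5.11.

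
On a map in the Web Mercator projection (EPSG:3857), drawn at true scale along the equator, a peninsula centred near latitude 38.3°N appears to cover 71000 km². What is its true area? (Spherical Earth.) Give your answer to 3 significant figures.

43700 km²

Mercator is conformal, so the point scale is isotropic: h = k = sec φ = 1/cos φ.
Areal scale = k² = sec²φ = 1/cos²(38.3°) = 1/0.7848² = 1.624.
True area = apparent / (areal scale) = 71000 / 1.624 ≈ 43700 km².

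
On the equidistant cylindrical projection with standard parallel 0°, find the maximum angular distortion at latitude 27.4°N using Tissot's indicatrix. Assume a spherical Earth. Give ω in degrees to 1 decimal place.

In the plate carrée (x = Rλ, y = Rφ), meridians are true-scale (h = 1) and parallels are stretched by k = sec φ.
At 27.4°: h = 1.000, k = 1.126; principal scales a = 1.126, b = 1.000.
sin(ω/2) = (a − b)/(a + b) = 0.1264/2.126 = 0.05943, so ω = 2 arcsin(0.05943) ≈ 6.8°.

6.8°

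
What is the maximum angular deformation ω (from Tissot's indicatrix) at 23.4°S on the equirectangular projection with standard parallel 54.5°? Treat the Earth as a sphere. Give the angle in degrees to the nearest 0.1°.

26.0°

With standard parallel φ₀ = 54.5°, the equirectangular projection gives x = Rλ cos φ₀, y = Rφ, so h = 1 and k = cos 54.5° / cos φ.
At 23.4°: h = 1.000, k = 0.6327; principal scales a = 1.000, b = 0.6327.
sin(ω/2) = (a − b)/(a + b) = 0.3673/1.633 = 0.2249, so ω = 2 arcsin(0.2249) ≈ 26.0°.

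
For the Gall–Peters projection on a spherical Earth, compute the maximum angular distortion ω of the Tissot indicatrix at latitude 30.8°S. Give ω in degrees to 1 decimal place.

The Gall–Peters projection is cylindrical equal-area with φ₀ = 45°. For cylindrical equal-area with standard parallel φ₀, h = cos φ / cos φ₀ and k = cos φ₀ / cos φ, so h·k = 1.
At 30.8°: h = 1.215, k = 0.8232; principal scales a = 1.215, b = 0.8232.
sin(ω/2) = (a − b)/(a + b) = 0.3915/2.038 = 0.1921, so ω = 2 arcsin(0.1921) ≈ 22.2°.

22.2°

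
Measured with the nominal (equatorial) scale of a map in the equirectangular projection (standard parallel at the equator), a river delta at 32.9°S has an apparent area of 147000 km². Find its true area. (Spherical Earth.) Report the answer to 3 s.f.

123000 km²

For the equirectangular projection with φ₀ = 0 (plate carrée), h = 1 along meridians and k = sec φ along parallels.
Areal scale = h·k = 1 × sec φ; at 32.9°, h = 1.000, k = 1.191, so h·k = 1.191.
True area = apparent / (areal scale) = 147000 / 1.191 ≈ 123000 km².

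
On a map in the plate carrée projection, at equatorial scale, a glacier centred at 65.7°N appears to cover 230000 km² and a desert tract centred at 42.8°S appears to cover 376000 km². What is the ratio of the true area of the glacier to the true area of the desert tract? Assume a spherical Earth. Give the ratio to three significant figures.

Plate carrée has h = 1 and k = sec φ, giving areal scale sec φ; true area = (apparent area) · cos φ.
True area of glacier: 230000 × cos(65.7°) = 230000 × 0.4115 = 94650 km².
True area of desert tract: 376000 × cos(42.8°) = 376000 × 0.7337 = 275900 km².
Ratio = 94650 / 275900 ≈ 0.343.

0.343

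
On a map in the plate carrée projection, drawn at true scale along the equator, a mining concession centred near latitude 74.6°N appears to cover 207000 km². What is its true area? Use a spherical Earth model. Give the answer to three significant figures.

55000 km²

Plate carrée maps x = Rλ, y = Rφ. The meridian scale is h = 1 and the parallel scale is k = 1/cos φ = sec φ.
Areal scale = h·k = 1 × sec φ; at 74.6°, h = 1.000, k = 3.766, so h·k = 3.766.
True area = apparent / (areal scale) = 207000 / 3.766 ≈ 55000 km².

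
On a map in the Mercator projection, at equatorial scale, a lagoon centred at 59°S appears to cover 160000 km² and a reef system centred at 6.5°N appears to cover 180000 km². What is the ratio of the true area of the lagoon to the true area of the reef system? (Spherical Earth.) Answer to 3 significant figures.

Mercator's areal exaggeration is sec²φ; hence true area = (apparent area) · cos²φ.
True area of lagoon: 160000 × cos²(59°) = 160000 × 0.2653 = 42440 km².
True area of reef system: 180000 × cos²(6.5°) = 180000 × 0.9872 = 177700 km².
Ratio = 42440 / 177700 ≈ 0.239.

0.239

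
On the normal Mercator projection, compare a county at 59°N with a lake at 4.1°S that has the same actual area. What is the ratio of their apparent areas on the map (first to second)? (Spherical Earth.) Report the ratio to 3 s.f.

3.75

Mercator is conformal with k = sec φ, so areal scale = k² = sec²φ.
At 59°: sec²(59°) = 1/0.5150² = 3.770.
At 4.1°: sec²(4.1°) = 1/0.9974² = 1.005.
Ratio = 3.770/1.005 = cos²(4.1°)/cos²(59°) ≈ 3.75.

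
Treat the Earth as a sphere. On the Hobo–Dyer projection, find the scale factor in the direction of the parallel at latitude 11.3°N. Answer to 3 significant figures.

0.809

The Hobo–Dyer projection is cylindrical equal-area with φ₀ = 37.5°. Cylindrical equal-area (φ₀ = 37.5°): h = cos φ / cos 37.5° along meridians, k = cos 37.5° / cos φ along parallels; h·k = 1.
k = cos 37.5° / cos 11.3° = 0.7934/0.9806 = 0.8090.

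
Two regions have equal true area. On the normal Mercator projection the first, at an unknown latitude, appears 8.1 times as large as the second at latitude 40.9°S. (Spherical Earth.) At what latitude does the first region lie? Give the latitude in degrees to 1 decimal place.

For equal true areas on Mercator, apparent areas scale as sec²φ, so the ratio is cos²φ₂ / cos²φ₁.
cos²φ₂ / cos²φ₁ = 8.1  ⇒  cos φ₁ = cos 40.9° / √8.1 = 0.7559/2.846 = 0.2656.
φ₁ = arccos(0.2656) ≈ 74.6°.

74.6°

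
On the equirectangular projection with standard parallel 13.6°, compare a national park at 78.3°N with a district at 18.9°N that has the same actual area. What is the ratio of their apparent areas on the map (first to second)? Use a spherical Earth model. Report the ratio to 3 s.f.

4.67

In the equirectangular projection with standard parallel φ₀ = 13.6° (x = Rλ cos φ₀, y = Rφ), meridians are true-scale (h = 1) and the parallel scale is k = cos φ₀ / cos φ.
Areal scale at 78.3°: h·k = 1.000 × 4.793 = 4.793.
Areal scale at 18.9°: h·k = 1.000 × 1.027 = 1.027.
Ratio = 4.793/1.027 ≈ 4.67.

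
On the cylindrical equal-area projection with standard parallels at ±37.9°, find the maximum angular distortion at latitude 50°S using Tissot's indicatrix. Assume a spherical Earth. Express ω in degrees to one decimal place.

Cylindrical equal-area (φ₀ = 37.9°): h = cos φ / cos 37.9° along meridians, k = cos 37.9° / cos φ along parallels; h·k = 1.
At 50°: h = 0.8146, k = 1.228; principal scales a = 1.228, b = 0.8146.
sin(ω/2) = (a − b)/(a + b) = 0.4130/2.042 = 0.2022, so ω = 2 arcsin(0.2022) ≈ 23.3°.

23.3°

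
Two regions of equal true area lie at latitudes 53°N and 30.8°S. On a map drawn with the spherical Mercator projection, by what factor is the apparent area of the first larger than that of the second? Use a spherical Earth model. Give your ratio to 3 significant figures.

On Mercator, area is exaggerated by sec²φ = 1/cos²φ.
At 53°: sec²(53°) = 1/0.6018² = 2.761.
At 30.8°: sec²(30.8°) = 1/0.8590² = 1.355.
Ratio = 2.761/1.355 = cos²(30.8°)/cos²(53°) ≈ 2.04.

2.04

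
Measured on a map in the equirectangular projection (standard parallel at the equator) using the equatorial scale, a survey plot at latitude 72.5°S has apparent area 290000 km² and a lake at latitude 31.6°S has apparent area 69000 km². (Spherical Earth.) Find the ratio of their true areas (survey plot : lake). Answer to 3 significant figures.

Plate carrée has h = 1 and k = sec φ, giving areal scale sec φ; true area = (apparent area) · cos φ.
True area of survey plot: 290000 × cos(72.5°) = 290000 × 0.3007 = 87200 km².
True area of lake: 69000 × cos(31.6°) = 69000 × 0.8517 = 58770 km².
Ratio = 87200 / 58770 ≈ 1.48.

1.48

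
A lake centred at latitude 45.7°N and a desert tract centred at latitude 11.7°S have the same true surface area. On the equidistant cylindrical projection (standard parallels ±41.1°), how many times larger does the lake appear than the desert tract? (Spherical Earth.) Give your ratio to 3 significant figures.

1.40

With standard parallel φ₀ = 41.1°, the equirectangular projection gives x = Rλ cos φ₀, y = Rφ, so h = 1 and k = cos 41.1° / cos φ.
Areal scale at 45.7°: h·k = 1.000 × 1.079 = 1.079.
Areal scale at 11.7°: h·k = 1.000 × 0.7696 = 0.7696.
Ratio = 1.079/0.7696 ≈ 1.40.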